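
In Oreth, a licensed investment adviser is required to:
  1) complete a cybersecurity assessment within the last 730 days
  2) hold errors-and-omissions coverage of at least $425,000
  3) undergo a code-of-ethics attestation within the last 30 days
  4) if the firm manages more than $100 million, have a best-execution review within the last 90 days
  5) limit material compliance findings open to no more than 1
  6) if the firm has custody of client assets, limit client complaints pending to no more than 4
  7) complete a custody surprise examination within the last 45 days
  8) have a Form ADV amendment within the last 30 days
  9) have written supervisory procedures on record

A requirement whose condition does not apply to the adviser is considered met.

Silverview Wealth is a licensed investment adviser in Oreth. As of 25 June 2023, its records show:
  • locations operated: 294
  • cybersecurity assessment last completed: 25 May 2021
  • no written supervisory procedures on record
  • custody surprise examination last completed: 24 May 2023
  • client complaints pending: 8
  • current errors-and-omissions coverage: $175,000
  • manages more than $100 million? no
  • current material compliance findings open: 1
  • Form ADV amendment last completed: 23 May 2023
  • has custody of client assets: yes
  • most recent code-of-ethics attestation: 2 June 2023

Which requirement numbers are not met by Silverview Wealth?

1, 2, 6, 8, 9

1. cybersecurity assessment 761 days ago vs limit 730 → not met
2. errors-and-omissions coverage $175,000 < $425,000 → not met
3. code-of-ethics attestation 23 days ago vs limit 30 → met
4. condition 'manages more than $100 million' does not hold → requirement n/a → met
5. material compliance findings open 1 ≤ 1 → met
6. condition 'has custody of client assets' holds; client complaints pending 8 > 4 → not met
7. custody surprise examination 32 days ago vs limit 45 → met
8. Form ADV amendment 33 days ago vs limit 30 → not met
9. written supervisory procedures absent → not met
Not met: 1, 2, 6, 8, 9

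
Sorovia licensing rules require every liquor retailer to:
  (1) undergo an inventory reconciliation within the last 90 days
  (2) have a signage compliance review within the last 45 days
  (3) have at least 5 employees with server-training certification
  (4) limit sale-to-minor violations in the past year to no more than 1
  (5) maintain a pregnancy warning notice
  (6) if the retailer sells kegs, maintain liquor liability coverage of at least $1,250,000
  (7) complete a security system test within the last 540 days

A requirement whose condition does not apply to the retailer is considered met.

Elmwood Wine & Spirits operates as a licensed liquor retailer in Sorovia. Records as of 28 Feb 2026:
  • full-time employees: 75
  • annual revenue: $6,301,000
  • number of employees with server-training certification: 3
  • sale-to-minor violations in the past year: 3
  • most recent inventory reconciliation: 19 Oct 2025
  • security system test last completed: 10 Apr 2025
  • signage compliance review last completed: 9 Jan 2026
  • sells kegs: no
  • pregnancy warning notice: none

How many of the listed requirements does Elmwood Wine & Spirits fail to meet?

5

1. inventory reconciliation 132 days ago vs limit 90 → not met
2. signage compliance review 50 days ago vs limit 45 → not met
3. employees with server-training certification 3 < 5 → not met
4. sale-to-minor violations in the past year 3 > 1 → not met
5. pregnancy warning notice absent → not met
6. condition 'sells kegs' does not hold → requirement n/a → met
7. security system test 324 days ago vs limit 540 → met
Not met: 5 of 7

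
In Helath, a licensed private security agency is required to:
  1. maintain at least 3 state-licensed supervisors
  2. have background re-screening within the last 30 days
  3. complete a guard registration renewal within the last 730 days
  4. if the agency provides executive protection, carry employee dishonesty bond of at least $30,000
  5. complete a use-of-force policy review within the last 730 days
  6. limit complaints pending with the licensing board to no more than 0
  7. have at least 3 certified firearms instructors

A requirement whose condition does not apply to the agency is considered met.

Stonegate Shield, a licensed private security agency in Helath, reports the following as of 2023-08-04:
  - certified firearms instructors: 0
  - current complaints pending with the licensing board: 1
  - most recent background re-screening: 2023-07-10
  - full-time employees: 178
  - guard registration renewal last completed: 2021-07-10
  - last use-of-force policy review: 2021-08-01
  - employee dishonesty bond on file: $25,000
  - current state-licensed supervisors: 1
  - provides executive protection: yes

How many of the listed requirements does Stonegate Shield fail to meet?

1. state-licensed supervisors 1 < 3 → not met
2. background re-screening 25 days ago vs limit 30 → met
3. guard registration renewal 755 days ago vs limit 730 → not met
4. condition 'provides executive protection' holds; employee dishonesty bond $25,000 < $30,000 → not met
5. use-of-force policy review 733 days ago vs limit 730 → not met
6. complaints pending with the licensing board 1 > 0 → not met
7. certified firearms instructors 0 < 3 → not met
Not met: 6 of 7

6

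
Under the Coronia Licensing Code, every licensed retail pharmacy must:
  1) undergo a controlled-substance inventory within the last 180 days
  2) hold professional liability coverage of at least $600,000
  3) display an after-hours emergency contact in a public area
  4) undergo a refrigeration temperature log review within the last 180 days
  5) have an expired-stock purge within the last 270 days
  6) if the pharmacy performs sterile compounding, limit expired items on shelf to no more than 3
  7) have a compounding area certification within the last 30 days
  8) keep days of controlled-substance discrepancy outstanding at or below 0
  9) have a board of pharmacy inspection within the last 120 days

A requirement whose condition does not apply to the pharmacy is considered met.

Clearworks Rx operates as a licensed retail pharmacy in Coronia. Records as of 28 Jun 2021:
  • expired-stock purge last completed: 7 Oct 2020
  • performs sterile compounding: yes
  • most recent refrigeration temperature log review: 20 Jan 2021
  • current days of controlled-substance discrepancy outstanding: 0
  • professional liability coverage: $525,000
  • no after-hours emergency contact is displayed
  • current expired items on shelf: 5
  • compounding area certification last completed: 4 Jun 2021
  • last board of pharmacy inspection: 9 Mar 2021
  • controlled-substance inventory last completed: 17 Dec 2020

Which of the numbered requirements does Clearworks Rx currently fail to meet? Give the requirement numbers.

1, 2, 3, 6

1. controlled-substance inventory 193 days ago vs limit 180 → not met
2. professional liability coverage $525,000 < $600,000 → not met
3. after-hours emergency contact absent → not met
4. refrigeration temperature log review 159 days ago vs limit 180 → met
5. expired-stock purge 264 days ago vs limit 270 → met
6. condition 'performs sterile compounding' holds; expired items on shelf 5 > 3 → not met
7. compounding area certification 24 days ago vs limit 30 → met
8. days of controlled-substance discrepancy outstanding 0 ≤ 0 → met
9. board of pharmacy inspection 111 days ago vs limit 120 → met
Not met: 1, 2, 3, 6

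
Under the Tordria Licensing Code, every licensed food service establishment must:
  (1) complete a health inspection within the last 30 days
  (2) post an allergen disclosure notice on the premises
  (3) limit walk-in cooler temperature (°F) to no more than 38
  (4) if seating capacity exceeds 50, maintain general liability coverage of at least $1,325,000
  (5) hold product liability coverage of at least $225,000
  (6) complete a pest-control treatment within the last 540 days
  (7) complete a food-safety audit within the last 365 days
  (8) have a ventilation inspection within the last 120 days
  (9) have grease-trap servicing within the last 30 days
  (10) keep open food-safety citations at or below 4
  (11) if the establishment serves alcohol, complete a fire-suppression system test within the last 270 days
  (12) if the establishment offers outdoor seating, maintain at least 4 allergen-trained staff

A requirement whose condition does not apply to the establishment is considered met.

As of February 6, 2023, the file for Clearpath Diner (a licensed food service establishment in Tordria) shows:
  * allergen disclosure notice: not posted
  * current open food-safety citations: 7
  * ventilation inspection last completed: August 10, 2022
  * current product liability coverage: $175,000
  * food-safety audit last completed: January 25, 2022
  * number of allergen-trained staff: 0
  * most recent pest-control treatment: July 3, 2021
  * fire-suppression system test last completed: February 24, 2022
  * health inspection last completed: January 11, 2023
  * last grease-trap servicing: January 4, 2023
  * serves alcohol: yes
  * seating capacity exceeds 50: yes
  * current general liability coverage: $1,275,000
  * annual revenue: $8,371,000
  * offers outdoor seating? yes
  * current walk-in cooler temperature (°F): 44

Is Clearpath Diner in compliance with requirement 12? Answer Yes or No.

12. condition 'offers outdoor seating' holds; allergen-trained staff 0 < 4 → not met

No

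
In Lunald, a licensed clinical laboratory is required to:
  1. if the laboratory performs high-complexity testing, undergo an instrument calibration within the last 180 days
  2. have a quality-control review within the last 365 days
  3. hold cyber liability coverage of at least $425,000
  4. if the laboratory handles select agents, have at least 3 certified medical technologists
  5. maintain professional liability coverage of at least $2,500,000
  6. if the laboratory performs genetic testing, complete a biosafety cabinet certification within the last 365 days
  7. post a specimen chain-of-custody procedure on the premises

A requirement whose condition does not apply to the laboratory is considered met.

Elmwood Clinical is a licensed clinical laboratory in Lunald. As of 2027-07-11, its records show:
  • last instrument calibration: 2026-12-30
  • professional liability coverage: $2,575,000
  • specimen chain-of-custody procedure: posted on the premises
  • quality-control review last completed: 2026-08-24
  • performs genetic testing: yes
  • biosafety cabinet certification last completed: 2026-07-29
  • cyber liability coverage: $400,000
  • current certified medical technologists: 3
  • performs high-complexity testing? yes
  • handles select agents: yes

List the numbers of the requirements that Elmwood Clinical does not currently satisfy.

1. condition 'performs high-complexity testing' holds; instrument calibration 193 days ago vs limit 180 → not met
2. quality-control review 321 days ago vs limit 365 → met
3. cyber liability coverage $400,000 < $425,000 → not met
4. condition 'handles select agents' holds; certified medical technologists 3 ≥ 3 → met
5. professional liability coverage $2,575,000 ≥ $2,500,000 → met
6. condition 'performs genetic testing' holds; biosafety cabinet certification 347 days ago vs limit 365 → met
7. specimen chain-of-custody procedure present → met
Not met: 1, 3

1, 3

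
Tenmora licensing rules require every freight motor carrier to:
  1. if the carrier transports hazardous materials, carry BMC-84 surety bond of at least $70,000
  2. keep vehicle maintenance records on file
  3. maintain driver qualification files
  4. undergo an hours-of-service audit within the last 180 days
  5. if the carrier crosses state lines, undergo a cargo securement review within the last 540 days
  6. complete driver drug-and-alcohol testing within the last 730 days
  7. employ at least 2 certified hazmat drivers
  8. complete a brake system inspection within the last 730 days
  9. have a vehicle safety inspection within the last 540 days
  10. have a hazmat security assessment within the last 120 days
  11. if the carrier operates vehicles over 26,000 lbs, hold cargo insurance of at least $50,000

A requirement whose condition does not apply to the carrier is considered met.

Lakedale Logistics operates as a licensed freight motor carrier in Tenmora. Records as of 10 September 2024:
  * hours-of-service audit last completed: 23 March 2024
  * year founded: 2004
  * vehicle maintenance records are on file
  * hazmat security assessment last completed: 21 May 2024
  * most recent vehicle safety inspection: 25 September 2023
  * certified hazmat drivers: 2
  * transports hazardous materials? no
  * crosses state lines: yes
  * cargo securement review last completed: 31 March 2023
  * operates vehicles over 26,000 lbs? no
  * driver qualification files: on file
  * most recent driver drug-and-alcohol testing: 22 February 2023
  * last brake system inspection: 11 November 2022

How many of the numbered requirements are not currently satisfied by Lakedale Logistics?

0

1. condition 'transports hazardous materials' does not hold → requirement n/a → met
2. vehicle maintenance records present → met
3. driver qualification files present → met
4. hours-of-service audit 171 days ago vs limit 180 → met
5. condition 'crosses state lines' holds; cargo securement review 529 days ago vs limit 540 → met
6. driver drug-and-alcohol testing 566 days ago vs limit 730 → met
7. certified hazmat drivers 2 ≥ 2 → met
8. brake system inspection 669 days ago vs limit 730 → met
9. vehicle safety inspection 351 days ago vs limit 540 → met
10. hazmat security assessment 112 days ago vs limit 120 → met
11. condition 'operates vehicles over 26,000 lbs' does not hold → requirement n/a → met
Not met: 0 of 11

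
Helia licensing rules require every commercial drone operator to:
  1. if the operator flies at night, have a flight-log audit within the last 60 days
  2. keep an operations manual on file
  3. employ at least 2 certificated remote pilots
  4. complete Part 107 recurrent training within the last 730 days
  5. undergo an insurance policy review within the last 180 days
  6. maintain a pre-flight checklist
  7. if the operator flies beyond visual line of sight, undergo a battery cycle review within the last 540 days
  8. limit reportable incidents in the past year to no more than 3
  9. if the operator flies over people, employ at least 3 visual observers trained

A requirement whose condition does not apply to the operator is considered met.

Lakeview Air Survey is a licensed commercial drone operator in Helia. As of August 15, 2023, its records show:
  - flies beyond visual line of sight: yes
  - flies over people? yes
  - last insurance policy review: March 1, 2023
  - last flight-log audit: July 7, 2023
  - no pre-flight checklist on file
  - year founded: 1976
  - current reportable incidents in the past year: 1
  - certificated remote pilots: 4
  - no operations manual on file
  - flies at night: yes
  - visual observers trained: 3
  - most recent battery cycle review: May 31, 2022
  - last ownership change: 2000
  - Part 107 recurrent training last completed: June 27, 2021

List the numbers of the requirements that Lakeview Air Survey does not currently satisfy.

1. condition 'flies at night' holds; flight-log audit 39 days ago vs limit 60 → met
2. operations manual absent → not met
3. certificated remote pilots 4 ≥ 2 → met
4. Part 107 recurrent training 779 days ago vs limit 730 → not met
5. insurance policy review 167 days ago vs limit 180 → met
6. pre-flight checklist absent → not met
7. condition 'flies beyond visual line of sight' holds; battery cycle review 441 days ago vs limit 540 → met
8. reportable incidents in the past year 1 ≤ 3 → met
9. condition 'flies over people' holds; visual observers trained 3 ≥ 3 → met
Not met: 2, 4, 6

2, 4, 6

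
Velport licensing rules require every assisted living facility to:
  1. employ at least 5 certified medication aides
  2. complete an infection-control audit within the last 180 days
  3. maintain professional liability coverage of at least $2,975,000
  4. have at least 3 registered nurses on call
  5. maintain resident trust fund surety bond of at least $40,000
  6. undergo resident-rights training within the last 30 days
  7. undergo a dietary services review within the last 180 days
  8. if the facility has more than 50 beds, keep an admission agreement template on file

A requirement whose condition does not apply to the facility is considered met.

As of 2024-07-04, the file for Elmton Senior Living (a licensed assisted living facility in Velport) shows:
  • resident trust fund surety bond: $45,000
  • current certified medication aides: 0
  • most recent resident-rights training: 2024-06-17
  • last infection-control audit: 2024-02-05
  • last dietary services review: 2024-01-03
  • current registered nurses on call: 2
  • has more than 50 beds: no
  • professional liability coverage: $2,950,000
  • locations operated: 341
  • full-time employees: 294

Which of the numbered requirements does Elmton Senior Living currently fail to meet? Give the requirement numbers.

1. certified medication aides 0 < 5 → not met
2. infection-control audit 150 days ago vs limit 180 → met
3. professional liability coverage $2,950,000 < $2,975,000 → not met
4. registered nurses on call 2 < 3 → not met
5. resident trust fund surety bond $45,000 ≥ $40,000 → met
6. resident-rights training 17 days ago vs limit 30 → met
7. dietary services review 183 days ago vs limit 180 → not met
8. condition 'has more than 50 beds' does not hold → requirement n/a → met
Not met: 1, 3, 4, 7

1, 3, 4, 7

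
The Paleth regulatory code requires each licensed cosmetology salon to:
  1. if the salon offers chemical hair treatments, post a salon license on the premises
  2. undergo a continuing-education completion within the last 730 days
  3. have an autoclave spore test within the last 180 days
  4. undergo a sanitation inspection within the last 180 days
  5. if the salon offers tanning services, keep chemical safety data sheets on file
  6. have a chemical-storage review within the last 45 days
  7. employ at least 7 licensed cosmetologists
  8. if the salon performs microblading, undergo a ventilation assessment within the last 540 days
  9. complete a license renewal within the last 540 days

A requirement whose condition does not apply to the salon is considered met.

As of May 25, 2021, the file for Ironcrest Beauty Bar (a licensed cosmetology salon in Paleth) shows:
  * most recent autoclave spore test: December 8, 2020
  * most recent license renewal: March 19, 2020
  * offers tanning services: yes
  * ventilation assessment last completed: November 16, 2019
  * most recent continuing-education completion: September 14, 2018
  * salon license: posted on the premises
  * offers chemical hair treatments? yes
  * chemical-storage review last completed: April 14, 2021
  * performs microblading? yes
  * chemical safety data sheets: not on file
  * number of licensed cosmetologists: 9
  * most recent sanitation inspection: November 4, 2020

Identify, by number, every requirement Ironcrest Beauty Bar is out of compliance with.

1. condition 'offers chemical hair treatments' holds; salon license present → met
2. continuing-education completion 984 days ago vs limit 730 → not met
3. autoclave spore test 168 days ago vs limit 180 → met
4. sanitation inspection 202 days ago vs limit 180 → not met
5. condition 'offers tanning services' holds; chemical safety data sheets absent → not met
6. chemical-storage review 41 days ago vs limit 45 → met
7. licensed cosmetologists 9 ≥ 7 → met
8. condition 'performs microblading' holds; ventilation assessment 556 days ago vs limit 540 → not met
9. license renewal 432 days ago vs limit 540 → met
Not met: 2, 4, 5, 8

2, 4, 5, 8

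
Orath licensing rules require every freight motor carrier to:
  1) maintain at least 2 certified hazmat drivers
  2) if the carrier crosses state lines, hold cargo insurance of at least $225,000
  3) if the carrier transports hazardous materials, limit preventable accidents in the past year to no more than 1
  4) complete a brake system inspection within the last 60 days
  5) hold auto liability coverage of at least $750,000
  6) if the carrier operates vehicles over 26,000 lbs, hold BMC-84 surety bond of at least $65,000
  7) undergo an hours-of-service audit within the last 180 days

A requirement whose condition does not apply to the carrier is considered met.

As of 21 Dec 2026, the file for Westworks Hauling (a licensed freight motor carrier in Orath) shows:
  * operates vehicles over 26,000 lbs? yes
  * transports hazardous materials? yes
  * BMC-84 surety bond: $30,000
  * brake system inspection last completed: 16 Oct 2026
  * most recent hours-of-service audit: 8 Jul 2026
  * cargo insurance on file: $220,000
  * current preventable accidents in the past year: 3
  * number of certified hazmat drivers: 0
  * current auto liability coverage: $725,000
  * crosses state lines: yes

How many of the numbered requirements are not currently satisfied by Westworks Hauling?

6

1. certified hazmat drivers 0 < 2 → not met
2. condition 'crosses state lines' holds; cargo insurance $220,000 < $225,000 → not met
3. condition 'transports hazardous materials' holds; preventable accidents in the past year 3 > 1 → not met
4. brake system inspection 66 days ago vs limit 60 → not met
5. auto liability coverage $725,000 < $750,000 → not met
6. condition 'operates vehicles over 26,000 lbs' holds; BMC-84 surety bond $30,000 < $65,000 → not met
7. hours-of-service audit 166 days ago vs limit 180 → met
Not met: 6 of 7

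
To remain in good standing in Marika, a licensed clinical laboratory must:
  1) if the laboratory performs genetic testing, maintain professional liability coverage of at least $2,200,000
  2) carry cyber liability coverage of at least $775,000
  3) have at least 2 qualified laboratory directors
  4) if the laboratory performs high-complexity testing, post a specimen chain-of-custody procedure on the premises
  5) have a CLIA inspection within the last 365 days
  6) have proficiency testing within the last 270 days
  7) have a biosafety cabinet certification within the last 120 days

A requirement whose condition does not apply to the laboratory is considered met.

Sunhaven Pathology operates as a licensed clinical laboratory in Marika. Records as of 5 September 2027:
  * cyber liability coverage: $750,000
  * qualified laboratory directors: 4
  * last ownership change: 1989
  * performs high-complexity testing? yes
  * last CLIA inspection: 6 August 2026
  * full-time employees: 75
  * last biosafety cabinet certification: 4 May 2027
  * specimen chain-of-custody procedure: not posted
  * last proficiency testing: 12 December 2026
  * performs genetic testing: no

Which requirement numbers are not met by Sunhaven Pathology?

2, 4, 5, 7

1. condition 'performs genetic testing' does not hold → requirement n/a → met
2. cyber liability coverage $750,000 < $775,000 → not met
3. qualified laboratory directors 4 ≥ 2 → met
4. condition 'performs high-complexity testing' holds; specimen chain-of-custody procedure absent → not met
5. CLIA inspection 395 days ago vs limit 365 → not met
6. proficiency testing 267 days ago vs limit 270 → met
7. biosafety cabinet certification 124 days ago vs limit 120 → not met
Not met: 2, 4, 5, 7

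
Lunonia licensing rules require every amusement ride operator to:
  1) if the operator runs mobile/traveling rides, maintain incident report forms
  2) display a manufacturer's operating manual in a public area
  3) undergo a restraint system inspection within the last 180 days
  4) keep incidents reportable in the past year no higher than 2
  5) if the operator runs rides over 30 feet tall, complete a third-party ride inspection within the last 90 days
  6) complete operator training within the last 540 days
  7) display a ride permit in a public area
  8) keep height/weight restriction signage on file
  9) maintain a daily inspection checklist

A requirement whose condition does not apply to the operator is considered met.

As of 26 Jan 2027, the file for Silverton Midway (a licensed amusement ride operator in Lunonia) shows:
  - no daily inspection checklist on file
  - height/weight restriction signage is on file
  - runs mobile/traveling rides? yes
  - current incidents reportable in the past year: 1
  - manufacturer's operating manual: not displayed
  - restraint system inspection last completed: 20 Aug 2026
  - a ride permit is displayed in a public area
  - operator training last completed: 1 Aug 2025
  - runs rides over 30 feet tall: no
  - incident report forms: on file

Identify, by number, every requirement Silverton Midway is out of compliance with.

1. condition 'runs mobile/traveling rides' holds; incident report forms present → met
2. manufacturer's operating manual absent → not met
3. restraint system inspection 159 days ago vs limit 180 → met
4. incidents reportable in the past year 1 ≤ 2 → met
5. condition 'runs rides over 30 feet tall' does not hold → requirement n/a → met
6. operator training 543 days ago vs limit 540 → not met
7. ride permit present → met
8. height/weight restriction signage present → met
9. daily inspection checklist absent → not met
Not met: 2, 6, 9

2, 6, 9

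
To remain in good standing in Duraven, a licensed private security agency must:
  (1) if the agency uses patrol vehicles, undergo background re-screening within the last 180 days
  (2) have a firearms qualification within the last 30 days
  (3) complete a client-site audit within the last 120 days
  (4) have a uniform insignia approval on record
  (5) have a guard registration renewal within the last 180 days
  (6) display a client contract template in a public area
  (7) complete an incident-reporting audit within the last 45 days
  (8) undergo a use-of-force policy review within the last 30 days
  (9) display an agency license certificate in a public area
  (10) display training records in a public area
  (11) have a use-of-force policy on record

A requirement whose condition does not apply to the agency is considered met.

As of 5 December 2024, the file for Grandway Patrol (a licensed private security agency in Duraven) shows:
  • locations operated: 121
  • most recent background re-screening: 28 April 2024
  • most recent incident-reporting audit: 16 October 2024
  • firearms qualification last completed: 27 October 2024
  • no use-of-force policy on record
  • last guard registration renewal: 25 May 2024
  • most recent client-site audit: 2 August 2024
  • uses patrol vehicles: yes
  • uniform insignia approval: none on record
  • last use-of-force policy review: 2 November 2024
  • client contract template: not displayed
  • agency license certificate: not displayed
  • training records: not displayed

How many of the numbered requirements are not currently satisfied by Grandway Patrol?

11

1. condition 'uses patrol vehicles' holds; background re-screening 221 days ago vs limit 180 → not met
2. firearms qualification 39 days ago vs limit 30 → not met
3. client-site audit 125 days ago vs limit 120 → not met
4. uniform insignia approval absent → not met
5. guard registration renewal 194 days ago vs limit 180 → not met
6. client contract template absent → not met
7. incident-reporting audit 50 days ago vs limit 45 → not met
8. use-of-force policy review 33 days ago vs limit 30 → not met
9. agency license certificate absent → not met
10. training records absent → not met
11. use-of-force policy absent → not met
Not met: 11 of 11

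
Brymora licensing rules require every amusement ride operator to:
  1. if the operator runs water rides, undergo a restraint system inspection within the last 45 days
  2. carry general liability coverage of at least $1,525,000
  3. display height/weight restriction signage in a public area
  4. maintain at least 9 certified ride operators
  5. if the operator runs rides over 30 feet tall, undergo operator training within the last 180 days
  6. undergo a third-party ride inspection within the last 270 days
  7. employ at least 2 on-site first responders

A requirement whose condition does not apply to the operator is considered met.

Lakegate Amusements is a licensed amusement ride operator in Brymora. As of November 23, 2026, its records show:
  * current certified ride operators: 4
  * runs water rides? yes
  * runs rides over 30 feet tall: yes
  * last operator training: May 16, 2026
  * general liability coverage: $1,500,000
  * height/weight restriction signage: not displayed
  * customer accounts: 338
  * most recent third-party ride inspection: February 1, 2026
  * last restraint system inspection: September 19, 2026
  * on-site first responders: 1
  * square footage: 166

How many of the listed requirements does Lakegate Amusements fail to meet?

7

1. condition 'runs water rides' holds; restraint system inspection 65 days ago vs limit 45 → not met
2. general liability coverage $1,500,000 < $1,525,000 → not met
3. height/weight restriction signage absent → not met
4. certified ride operators 4 < 9 → not met
5. condition 'runs rides over 30 feet tall' holds; operator training 191 days ago vs limit 180 → not met
6. third-party ride inspection 295 days ago vs limit 270 → not met
7. on-site first responders 1 < 2 → not met
Not met: 7 of 7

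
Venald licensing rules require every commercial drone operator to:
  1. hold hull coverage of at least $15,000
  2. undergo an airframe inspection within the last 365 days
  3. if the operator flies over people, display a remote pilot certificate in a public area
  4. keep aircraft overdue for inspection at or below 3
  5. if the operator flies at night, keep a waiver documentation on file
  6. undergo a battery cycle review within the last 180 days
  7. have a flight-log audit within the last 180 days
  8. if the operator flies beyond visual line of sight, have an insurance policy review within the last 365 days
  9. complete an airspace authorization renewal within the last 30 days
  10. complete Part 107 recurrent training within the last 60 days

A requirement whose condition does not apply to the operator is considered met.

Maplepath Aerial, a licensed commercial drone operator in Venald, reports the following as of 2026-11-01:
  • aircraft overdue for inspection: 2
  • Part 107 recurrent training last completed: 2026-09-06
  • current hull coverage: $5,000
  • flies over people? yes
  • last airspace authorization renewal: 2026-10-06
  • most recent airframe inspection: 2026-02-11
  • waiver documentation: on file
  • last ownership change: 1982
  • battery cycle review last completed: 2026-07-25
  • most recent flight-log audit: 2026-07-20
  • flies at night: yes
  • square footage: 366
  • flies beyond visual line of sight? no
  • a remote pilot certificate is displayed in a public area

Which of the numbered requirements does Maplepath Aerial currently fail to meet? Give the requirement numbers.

1. hull coverage $5,000 < $15,000 → not met
2. airframe inspection 263 days ago vs limit 365 → met
3. condition 'flies over people' holds; remote pilot certificate present → met
4. aircraft overdue for inspection 2 ≤ 3 → met
5. condition 'flies at night' holds; waiver documentation present → met
6. battery cycle review 99 days ago vs limit 180 → met
7. flight-log audit 104 days ago vs limit 180 → met
8. condition 'flies beyond visual line of sight' does not hold → requirement n/a → met
9. airspace authorization renewal 26 days ago vs limit 30 → met
10. Part 107 recurrent training 56 days ago vs limit 60 → met
Not met: 1

1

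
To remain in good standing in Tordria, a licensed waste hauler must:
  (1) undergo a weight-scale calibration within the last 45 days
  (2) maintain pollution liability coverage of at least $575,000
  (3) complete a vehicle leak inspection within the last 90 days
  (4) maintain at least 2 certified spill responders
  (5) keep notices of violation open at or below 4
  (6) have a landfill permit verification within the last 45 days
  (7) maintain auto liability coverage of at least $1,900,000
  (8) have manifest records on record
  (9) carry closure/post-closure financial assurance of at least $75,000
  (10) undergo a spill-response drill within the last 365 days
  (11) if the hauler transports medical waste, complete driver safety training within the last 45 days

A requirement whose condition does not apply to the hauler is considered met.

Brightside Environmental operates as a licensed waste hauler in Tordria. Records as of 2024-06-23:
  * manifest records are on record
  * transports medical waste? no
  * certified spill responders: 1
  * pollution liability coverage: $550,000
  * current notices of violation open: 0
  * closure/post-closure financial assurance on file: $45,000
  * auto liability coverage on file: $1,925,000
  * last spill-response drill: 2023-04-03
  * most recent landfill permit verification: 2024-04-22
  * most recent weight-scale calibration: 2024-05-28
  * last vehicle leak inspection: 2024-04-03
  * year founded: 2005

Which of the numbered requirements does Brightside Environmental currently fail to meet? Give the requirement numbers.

1. weight-scale calibration 26 days ago vs limit 45 → met
2. pollution liability coverage $550,000 < $575,000 → not met
3. vehicle leak inspection 81 days ago vs limit 90 → met
4. certified spill responders 1 < 2 → not met
5. notices of violation open 0 ≤ 4 → met
6. landfill permit verification 62 days ago vs limit 45 → not met
7. auto liability coverage $1,925,000 ≥ $1,900,000 → met
8. manifest records present → met
9. closure/post-closure financial assurance $45,000 < $75,000 → not met
10. spill-response drill 447 days ago vs limit 365 → not met
11. condition 'transports medical waste' does not hold → requirement n/a → met
Not met: 2, 4, 6, 9, 10

2, 4, 6, 9, 10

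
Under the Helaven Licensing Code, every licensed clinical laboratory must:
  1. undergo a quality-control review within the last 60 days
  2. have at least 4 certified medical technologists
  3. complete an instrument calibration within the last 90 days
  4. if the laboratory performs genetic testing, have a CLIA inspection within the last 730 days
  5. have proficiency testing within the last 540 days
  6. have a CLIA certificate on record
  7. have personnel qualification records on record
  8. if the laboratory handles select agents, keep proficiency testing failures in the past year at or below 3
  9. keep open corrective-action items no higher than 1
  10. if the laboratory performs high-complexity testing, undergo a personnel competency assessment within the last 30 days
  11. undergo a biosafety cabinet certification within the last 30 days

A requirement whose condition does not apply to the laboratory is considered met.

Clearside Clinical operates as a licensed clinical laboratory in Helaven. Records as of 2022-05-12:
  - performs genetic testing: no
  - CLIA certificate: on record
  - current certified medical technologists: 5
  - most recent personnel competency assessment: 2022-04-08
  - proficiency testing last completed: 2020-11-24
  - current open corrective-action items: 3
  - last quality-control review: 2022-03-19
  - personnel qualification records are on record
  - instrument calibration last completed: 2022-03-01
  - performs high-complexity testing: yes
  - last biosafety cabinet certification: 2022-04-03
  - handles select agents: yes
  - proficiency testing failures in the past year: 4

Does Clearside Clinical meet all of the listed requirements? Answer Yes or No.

No

1. quality-control review 54 days ago vs limit 60 → met
2. certified medical technologists 5 ≥ 4 → met
3. instrument calibration 72 days ago vs limit 90 → met
4. condition 'performs genetic testing' does not hold → requirement n/a → met
5. proficiency testing 534 days ago vs limit 540 → met
6. CLIA certificate present → met
7. personnel qualification records present → met
8. condition 'handles select agents' holds; proficiency testing failures in the past year 4 > 3 → not met
9. open corrective-action items 3 > 1 → not met
10. condition 'performs high-complexity testing' holds; personnel competency assessment 34 days ago vs limit 30 → not met
11. biosafety cabinet certification 39 days ago vs limit 30 → not met
Not met: 8, 9, 10, 11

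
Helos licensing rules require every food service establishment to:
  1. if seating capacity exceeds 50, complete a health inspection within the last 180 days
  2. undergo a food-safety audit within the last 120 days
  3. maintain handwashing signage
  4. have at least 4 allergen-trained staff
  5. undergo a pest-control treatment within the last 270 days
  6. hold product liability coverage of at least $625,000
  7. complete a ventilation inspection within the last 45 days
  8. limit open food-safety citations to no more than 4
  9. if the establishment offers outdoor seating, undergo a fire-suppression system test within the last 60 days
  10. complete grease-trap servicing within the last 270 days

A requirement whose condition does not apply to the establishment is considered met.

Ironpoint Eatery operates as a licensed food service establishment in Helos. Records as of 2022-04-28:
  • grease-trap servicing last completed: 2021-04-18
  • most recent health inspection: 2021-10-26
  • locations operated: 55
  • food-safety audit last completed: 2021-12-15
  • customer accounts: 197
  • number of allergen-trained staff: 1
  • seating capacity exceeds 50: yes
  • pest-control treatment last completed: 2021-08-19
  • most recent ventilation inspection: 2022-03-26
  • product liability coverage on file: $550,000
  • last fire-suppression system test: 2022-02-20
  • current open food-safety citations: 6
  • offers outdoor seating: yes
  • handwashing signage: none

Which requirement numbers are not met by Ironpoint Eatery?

1. condition 'seating capacity exceeds 50' holds; health inspection 184 days ago vs limit 180 → not met
2. food-safety audit 134 days ago vs limit 120 → not met
3. handwashing signage absent → not met
4. allergen-trained staff 1 < 4 → not met
5. pest-control treatment 252 days ago vs limit 270 → met
6. product liability coverage $550,000 < $625,000 → not met
7. ventilation inspection 33 days ago vs limit 45 → met
8. open food-safety citations 6 > 4 → not met
9. condition 'offers outdoor seating' holds; fire-suppression system test 67 days ago vs limit 60 → not met
10. grease-trap servicing 375 days ago vs limit 270 → not met
Not met: 1, 2, 3, 4, 6, 8, 9, 10

1, 2, 3, 4, 6, 8, 9, 10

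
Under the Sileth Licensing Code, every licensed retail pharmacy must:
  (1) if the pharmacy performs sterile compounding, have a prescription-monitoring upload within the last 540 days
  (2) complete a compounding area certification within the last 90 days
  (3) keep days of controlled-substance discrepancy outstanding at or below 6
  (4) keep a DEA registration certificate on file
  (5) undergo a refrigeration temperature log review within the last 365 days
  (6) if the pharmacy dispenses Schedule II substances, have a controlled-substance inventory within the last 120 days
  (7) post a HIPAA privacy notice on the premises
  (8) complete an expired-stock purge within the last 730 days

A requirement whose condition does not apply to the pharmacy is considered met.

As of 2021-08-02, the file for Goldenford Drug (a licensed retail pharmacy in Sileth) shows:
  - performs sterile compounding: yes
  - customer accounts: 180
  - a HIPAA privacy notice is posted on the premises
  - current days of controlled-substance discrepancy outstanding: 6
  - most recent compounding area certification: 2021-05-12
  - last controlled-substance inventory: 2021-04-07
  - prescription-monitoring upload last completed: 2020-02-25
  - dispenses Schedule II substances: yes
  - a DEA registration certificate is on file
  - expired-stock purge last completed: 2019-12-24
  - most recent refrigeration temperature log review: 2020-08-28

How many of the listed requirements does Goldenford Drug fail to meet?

1. condition 'performs sterile compounding' holds; prescription-monitoring upload 524 days ago vs limit 540 → met
2. compounding area certification 82 days ago vs limit 90 → met
3. days of controlled-substance discrepancy outstanding 6 ≤ 6 → met
4. DEA registration certificate present → met
5. refrigeration temperature log review 339 days ago vs limit 365 → met
6. condition 'dispenses Schedule II substances' holds; controlled-substance inventory 117 days ago vs limit 120 → met
7. HIPAA privacy notice present → met
8. expired-stock purge 587 days ago vs limit 730 → met
Not met: 0 of 8

0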